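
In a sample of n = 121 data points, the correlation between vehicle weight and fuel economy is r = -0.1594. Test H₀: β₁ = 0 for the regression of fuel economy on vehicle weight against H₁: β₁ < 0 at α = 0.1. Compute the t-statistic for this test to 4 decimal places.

t = -1.7614

t = r·√(n − 2)/√(1 − r²) = -0.1594·√119/√0.974592 = -1.7614.
df = n − 2 = 119.
One-sided p ≈ 0.0404, which is < 0.1, so reject H₀.
There is evidence of a linear association between vehicle weight and fuel economy.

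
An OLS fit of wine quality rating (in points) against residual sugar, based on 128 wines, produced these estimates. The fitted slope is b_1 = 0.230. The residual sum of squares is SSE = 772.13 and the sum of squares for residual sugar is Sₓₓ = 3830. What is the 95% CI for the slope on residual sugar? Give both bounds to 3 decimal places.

(0.151, 0.309)

MSE = SSE/(n − 2) = 772.13/126 = 6.12802.
SE(b_1) = √(MSE/Sₓₓ) = √(6.12802/3830) = 0.0400001.
df = n − 2 = 126.
t* = t_{0.025, 126} = 1.978971.
Margin = t* × SE = 1.978971 × 0.0400001 = 0.07916.
CI: 0.230 ± 0.07916 → (0.151, 0.309).
With 95% confidence, each one-unit increase in residual sugar is associated with a change of between 0.151 and 0.309 points in wine quality rating.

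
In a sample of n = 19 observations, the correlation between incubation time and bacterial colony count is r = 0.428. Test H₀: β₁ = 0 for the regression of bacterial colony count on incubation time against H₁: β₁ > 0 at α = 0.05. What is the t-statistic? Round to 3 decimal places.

t = 1.953

t = r·√(n − 2)/√(1 − r²) = 0.428·√17/√0.816816 = 1.953.
df = n − 2 = 17.
One-sided p ≈ 0.0338, which is < 0.05, so reject H₀.
There is evidence of a linear association between incubation time and bacterial colony count.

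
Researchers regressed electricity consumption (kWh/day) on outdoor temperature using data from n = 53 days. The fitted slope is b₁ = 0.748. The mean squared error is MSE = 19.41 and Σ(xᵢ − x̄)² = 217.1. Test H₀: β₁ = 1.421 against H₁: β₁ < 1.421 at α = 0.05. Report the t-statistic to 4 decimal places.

SE(b₁) = √(MSE/Sₓₓ) = √(19.41/217.1) = 0.299008.
t = (0.748 − 1.421) / 0.299008 = -2.2508.
df = n − 2 = 51.
One-sided p ≈ 0.0144, which is < 0.05, so reject H₀.
There is evidence that the true slope on outdoor temperature is below 1.421 kWh/day per unit.

t = -2.2508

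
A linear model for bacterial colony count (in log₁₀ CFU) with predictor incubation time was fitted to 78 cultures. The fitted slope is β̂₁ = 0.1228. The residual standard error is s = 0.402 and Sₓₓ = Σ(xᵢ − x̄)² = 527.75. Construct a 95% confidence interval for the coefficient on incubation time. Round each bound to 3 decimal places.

(0.088, 0.158)

SE(β̂₁) = s/√Sₓₓ = 0.402/√527.75 = 0.0174989.
df = n − 2 = 76.
t* = t_{0.025, 76} = 1.991673.
Margin = t* × SE = 1.991673 × 0.0174989 = 0.03485.
CI: 0.1228 ± 0.03485 → (0.088, 0.158).
With 95% confidence, each one-unit increase in incubation time is associated with a change of between 0.088 and 0.158 log₁₀ CFU in bacterial colony count.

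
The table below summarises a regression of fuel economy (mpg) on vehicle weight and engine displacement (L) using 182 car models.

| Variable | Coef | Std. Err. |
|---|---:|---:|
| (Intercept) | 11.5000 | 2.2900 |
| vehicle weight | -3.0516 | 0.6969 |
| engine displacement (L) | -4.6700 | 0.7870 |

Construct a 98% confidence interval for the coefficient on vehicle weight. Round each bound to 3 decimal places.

(-4.687, -1.416)

Read off: b = -3.0516, SE = 0.6969 for vehicle weight.
df = n − k − 1 = 182 − 2 − 1 = 179.
t* = t_{0.01, 179} = 2.34736.
Margin = t* × SE = 2.34736 × 0.6969 = 1.63588.
CI: -3.0516 ± 1.63588 → (-4.687, -1.416).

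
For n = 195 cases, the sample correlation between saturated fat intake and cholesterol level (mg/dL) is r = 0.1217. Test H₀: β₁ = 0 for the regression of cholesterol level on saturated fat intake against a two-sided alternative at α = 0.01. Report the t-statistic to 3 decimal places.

t = 1.703

t = r·√(n − 2)/√(1 − r²) = 0.1217·√193/√0.985189 = 1.703.
df = n − 2 = 193.
Two-sided p ≈ 0.0901, which is ≥ 0.01, so fail to reject H₀.
The data do not give significant evidence of a linear association between saturated fat intake and cholesterol level.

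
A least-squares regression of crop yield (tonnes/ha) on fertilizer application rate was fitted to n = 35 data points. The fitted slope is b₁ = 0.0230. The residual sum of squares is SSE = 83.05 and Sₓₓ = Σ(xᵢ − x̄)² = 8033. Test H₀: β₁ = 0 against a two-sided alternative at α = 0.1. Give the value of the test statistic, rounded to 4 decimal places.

MSE = SSE/(n − 2) = 83.05/33 = 2.51667.
SE(b₁) = √(MSE/Sₓₓ) = √(2.51667/8033) = 0.0177.
t = 0.0230 / 0.0177 = 1.2994.
df = n − 2 = 33.
Two-sided p ≈ 0.2028, which is ≥ 0.1, so fail to reject H₀.
The data do not give significant evidence of an association between fertilizer application rate and crop yield.

t = 1.2994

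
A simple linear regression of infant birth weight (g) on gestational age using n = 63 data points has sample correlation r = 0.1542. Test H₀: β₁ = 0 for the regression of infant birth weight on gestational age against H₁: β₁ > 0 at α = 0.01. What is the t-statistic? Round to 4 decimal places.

t = 1.2189

t = r·√(n − 2)/√(1 − r²) = 0.1542·√61/√0.976222 = 1.2189.
df = n − 2 = 61.
One-sided p ≈ 0.1138, which is ≥ 0.01, so fail to reject H₀.
The data do not give significant evidence of a linear association between gestational age and infant birth weight.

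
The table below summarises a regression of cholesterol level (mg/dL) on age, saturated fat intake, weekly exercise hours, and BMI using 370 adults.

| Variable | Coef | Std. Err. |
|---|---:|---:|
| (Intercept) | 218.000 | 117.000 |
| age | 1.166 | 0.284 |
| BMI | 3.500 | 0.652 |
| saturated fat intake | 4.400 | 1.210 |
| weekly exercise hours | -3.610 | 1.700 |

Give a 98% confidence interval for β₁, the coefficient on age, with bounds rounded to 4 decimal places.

(0.5024, 1.8296)

Read off: b = 1.166, SE = 0.284 for age.
df = n − k − 1 = 370 − 4 − 1 = 365.
t* = t_{0.01, 365} = 2.336608.
Margin = t* × SE = 2.336608 × 0.284 = 0.663597.
CI: 1.166 ± 0.663597 → (0.5024, 1.8296).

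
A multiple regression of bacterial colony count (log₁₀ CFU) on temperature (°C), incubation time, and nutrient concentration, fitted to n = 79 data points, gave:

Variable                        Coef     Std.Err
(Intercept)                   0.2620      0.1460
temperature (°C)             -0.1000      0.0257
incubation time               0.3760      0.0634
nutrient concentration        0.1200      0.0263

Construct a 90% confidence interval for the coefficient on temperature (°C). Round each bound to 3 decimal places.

Read off: b = -0.1000, SE = 0.0257 for temperature (°C).
df = n − k − 1 = 79 − 3 − 1 = 75.
t* = t_{0.05, 75} = 1.665425.
Margin = t* × SE = 1.665425 × 0.0257 = 0.04280.
CI: -0.1000 ± 0.04280 → (-0.143, -0.057).

(-0.143, -0.057)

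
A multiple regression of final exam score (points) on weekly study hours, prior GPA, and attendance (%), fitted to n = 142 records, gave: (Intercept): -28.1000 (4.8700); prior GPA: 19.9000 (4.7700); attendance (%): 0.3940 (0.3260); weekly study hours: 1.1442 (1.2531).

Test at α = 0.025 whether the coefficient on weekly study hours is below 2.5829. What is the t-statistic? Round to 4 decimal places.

t = -1.1481

Read off: b = 1.1442, SE = 1.2531 for weekly study hours.
H₀: β₁ = 2.5829 vs H₁: β₁ < 2.5829.
t = (1.1442 − 2.5829) / 1.2531 = -1.1481.
df = n − k − 1 = 142 − 3 − 1 = 138.
One-sided p ≈ 0.1265, which is ≥ 0.025, so fail to reject H₀.
The data do not give significant evidence that the true slope on weekly study hours is below 2.5829 points per unit, holding the other predictors fixed.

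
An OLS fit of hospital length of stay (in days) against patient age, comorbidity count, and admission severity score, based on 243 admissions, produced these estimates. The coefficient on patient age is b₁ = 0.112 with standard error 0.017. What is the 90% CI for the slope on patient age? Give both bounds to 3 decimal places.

(0.084, 0.140)

df = n − k − 1 = 243 − 3 − 1 = 239.
t* = t_{0.05, 239} = 1.651254.
Margin = t* × SE = 1.651254 × 0.017 = 0.02807.
CI: 0.112 ± 0.02807 → (0.084, 0.140).
With 90% confidence, each one-unit increase in patient age is associated with a change of between 0.084 and 0.140 days in hospital length of stay, holding the other predictors fixed.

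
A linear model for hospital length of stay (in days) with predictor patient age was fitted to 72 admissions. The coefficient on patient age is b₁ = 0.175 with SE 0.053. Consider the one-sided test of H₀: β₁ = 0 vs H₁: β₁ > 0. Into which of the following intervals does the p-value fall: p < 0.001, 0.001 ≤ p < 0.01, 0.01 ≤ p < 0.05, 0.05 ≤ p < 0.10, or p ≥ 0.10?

p < 0.001

t = 0.175 / 0.053 = 3.302.
df = n − 2 = 72 − 2 = 70.
One-sided p = P(T_{70} > t) ≈ 0.0008.
So p < 0.001.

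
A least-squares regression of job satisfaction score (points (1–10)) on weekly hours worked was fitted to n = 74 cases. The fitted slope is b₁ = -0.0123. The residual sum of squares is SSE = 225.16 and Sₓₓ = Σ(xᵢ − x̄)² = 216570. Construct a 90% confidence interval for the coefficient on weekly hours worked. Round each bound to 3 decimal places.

MSE = SSE/(n − 2) = 225.16/72 = 3.12722.
SE(b₁) = √(MSE/Sₓₓ) = √(3.12722/216570) = 0.00379997.
df = n − 2 = 72.
t* = t_{0.05, 72} = 1.666294.
Margin = t* × SE = 1.666294 × 0.00379997 = 0.00633.
CI: -0.0123 ± 0.00633 → (-0.019, -0.006).
With 90% confidence, each one-unit increase in weekly hours worked is associated with a change of between -0.019 and -0.006 points (1–10) in job satisfaction score.

(-0.019, -0.006)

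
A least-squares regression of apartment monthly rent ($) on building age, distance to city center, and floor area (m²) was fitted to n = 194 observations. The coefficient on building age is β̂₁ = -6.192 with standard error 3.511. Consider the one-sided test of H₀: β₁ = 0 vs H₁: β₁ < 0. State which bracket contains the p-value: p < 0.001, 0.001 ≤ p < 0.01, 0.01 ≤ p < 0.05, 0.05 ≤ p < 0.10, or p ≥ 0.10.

t = -6.192 / 3.511 = -1.764.
df = n − k − 1 = 194 − 3 − 1 = 190.
One-sided p = P(T_{190} < t) ≈ 0.0397.
So 0.01 ≤ p < 0.05.

0.01 ≤ p < 0.05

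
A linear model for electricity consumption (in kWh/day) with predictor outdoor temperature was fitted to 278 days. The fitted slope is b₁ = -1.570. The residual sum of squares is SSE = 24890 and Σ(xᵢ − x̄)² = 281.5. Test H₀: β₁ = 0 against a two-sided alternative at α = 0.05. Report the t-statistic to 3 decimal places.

t = -2.774

MSE = SSE/(n − 2) = 24890/276 = 90.1812.
SE(b₁) = √(MSE/Sₓₓ) = √(90.1812/281.5) = 0.566003.
t = -1.570 / 0.566003 = -2.774.
df = n − 2 = 276.
Two-sided p ≈ 0.0059, which is < 0.05, so reject H₀.
There is evidence that outdoor temperature is associated with electricity consumption.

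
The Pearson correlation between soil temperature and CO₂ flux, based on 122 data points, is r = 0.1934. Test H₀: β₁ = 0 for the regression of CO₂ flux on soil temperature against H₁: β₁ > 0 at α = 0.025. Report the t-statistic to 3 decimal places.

t = 2.159

t = r·√(n − 2)/√(1 − r²) = 0.1934·√120/√0.962596 = 2.159.
df = n − 2 = 120.
One-sided p ≈ 0.0164, which is < 0.025, so reject H₀.
There is evidence of a linear association between soil temperature and CO₂ flux.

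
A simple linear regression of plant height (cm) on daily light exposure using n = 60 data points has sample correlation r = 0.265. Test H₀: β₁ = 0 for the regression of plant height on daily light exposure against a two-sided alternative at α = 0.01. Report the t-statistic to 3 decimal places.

t = r·√(n − 2)/√(1 − r²) = 0.265·√58/√0.929775 = 2.093.
df = n − 2 = 58.
Two-sided p ≈ 0.0407, which is ≥ 0.01, so fail to reject H₀.
The data do not give significant evidence of a linear association between daily light exposure and plant height.

t = 2.093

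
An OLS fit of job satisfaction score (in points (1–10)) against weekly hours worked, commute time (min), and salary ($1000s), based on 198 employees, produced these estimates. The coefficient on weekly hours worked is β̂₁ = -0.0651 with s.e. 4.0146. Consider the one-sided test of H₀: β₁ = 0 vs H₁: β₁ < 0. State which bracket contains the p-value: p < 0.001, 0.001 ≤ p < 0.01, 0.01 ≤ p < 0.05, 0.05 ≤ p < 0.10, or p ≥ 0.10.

p ≥ 0.10

t = -0.0651 / 4.0146 = -0.016.
df = n − k − 1 = 198 − 3 − 1 = 194.
One-sided p = P(T_{194} < t) ≈ 0.4935.
So p ≥ 0.10.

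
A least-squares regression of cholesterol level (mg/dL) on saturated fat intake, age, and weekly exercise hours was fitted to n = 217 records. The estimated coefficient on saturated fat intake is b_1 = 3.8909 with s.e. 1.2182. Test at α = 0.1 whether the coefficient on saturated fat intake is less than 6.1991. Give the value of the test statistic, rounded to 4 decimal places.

t = -1.8948

H₀: β₁ = 6.1991 vs H₁: β₁ < 6.1991.
t = (b_1 − β₁⁰)/SE = (3.8909 − 6.1991) / 1.2182 = -1.8948.
df = n − k − 1 = 217 − 3 − 1 = 213.
One-sided p ≈ 0.0297, which is < 0.1, so reject H₀.
There is evidence that the true slope on saturated fat intake is below 6.1991 mg/dL per unit, holding the other predictors fixed.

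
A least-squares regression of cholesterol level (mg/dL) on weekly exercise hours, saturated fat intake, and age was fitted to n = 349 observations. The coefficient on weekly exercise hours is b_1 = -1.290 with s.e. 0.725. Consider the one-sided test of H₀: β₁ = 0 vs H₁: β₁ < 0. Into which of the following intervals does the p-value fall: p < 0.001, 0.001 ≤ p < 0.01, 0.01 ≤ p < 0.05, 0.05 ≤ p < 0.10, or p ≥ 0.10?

t = -1.290 / 0.725 = -1.779.
df = n − k − 1 = 349 − 3 − 1 = 345.
One-sided p = P(T_{345} < t) ≈ 0.0380.
So 0.01 ≤ p < 0.05.

0.01 ≤ p < 0.05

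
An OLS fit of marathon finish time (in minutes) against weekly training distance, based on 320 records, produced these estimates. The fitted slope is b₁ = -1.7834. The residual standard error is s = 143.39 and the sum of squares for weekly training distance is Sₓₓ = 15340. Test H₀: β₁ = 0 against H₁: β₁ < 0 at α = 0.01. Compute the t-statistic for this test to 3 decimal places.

t = -1.540

SE(b₁) = s/√Sₓₓ = 143.39/√15340 = 1.15773.
t = -1.7834 / 1.15773 = -1.540.
df = n − 2 = 318.
One-sided p ≈ 0.0622, which is ≥ 0.01, so fail to reject H₀.
The data do not give significant evidence that the true slope on weekly training distance is negative.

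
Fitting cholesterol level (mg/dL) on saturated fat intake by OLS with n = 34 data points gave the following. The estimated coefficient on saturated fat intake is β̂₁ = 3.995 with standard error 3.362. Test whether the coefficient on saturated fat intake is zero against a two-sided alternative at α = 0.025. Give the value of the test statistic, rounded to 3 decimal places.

t = 1.188

H₀: β₁ = 0 vs H₁: β₁ ≠ 0.
t = (β̂₁ − β₁⁰)/SE = 3.995 / 3.362 = 1.188.
df = n − 2 = 34 − 2 = 32.
Two-sided p ≈ 0.2435, which is ≥ 0.025, so fail to reject H₀.
The data do not give significant evidence of an association between saturated fat intake and cholesterol level.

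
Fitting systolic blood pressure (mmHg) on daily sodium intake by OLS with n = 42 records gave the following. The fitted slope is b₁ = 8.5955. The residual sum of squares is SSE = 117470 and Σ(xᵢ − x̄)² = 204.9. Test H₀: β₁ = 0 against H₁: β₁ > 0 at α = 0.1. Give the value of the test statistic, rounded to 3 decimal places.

t = 2.270

MSE = SSE/(n − 2) = 117470/40 = 2936.75.
SE(b₁) = √(MSE/Sₓₓ) = √(2936.75/204.9) = 3.78584.
t = 8.5955 / 3.78584 = 2.270.
df = n − 2 = 40.
One-sided p ≈ 0.0143, which is < 0.1, so reject H₀.
There is evidence that the true slope on daily sodium intake is positive.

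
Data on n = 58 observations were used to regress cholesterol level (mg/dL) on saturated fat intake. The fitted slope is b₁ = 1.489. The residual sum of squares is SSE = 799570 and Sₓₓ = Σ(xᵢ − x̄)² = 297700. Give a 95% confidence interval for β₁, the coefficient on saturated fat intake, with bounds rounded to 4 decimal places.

MSE = SSE/(n − 2) = 799570/56 = 14278.
SE(b₁) = √(MSE/Sₓₓ) = √(14278/297700) = 0.219.
df = n − 2 = 56.
t* = t_{0.025, 56} = 2.003241.
Margin = t* × SE = 2.003241 × 0.219 = 0.438710.
CI: 1.489 ± 0.438710 → (1.0503, 1.9277).
With 95% confidence, each one-unit increase in saturated fat intake is associated with a change of between 1.0503 and 1.9277 mg/dL in cholesterol level.

(1.0503, 1.9277)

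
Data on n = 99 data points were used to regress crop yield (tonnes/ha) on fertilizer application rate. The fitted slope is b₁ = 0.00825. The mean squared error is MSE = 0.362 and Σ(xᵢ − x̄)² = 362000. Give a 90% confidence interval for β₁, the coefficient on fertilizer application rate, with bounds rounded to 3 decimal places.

(0.007, 0.010)

SE(b₁) = √(MSE/Sₓₓ) = √(0.362/362000) = 0.001.
df = n − 2 = 97.
t* = t_{0.05, 97} = 1.660715.
Margin = t* × SE = 1.660715 × 0.001 = 0.00166.
CI: 0.00825 ± 0.00166 → (0.007, 0.010).
With 90% confidence, each one-unit increase in fertilizer application rate is associated with a change of between 0.007 and 0.010 tonnes/ha in crop yield.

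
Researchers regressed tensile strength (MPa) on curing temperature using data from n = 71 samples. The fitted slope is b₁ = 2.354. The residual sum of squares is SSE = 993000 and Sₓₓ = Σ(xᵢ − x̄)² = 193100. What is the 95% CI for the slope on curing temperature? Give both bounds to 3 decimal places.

(1.809, 2.899)

MSE = SSE/(n − 2) = 993000/69 = 14391.3.
SE(b₁) = √(MSE/Sₓₓ) = √(14391.3/193100) = 0.272998.
df = n − 2 = 69.
t* = t_{0.025, 69} = 1.994945.
Margin = t* × SE = 1.994945 × 0.272998 = 0.54462.
CI: 2.354 ± 0.54462 → (1.809, 2.899).
With 95% confidence, each one-unit increase in curing temperature is associated with a change of between 1.809 and 2.899 MPa in tensile strength.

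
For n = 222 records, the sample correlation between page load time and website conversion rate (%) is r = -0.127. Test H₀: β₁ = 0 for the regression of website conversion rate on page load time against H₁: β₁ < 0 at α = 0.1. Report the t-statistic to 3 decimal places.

t = -1.899

t = r·√(n − 2)/√(1 − r²) = -0.127·√220/√0.983871 = -1.899.
df = n − 2 = 220.
One-sided p ≈ 0.0294, which is < 0.1, so reject H₀.
There is evidence of a linear association between page load time and website conversion rate.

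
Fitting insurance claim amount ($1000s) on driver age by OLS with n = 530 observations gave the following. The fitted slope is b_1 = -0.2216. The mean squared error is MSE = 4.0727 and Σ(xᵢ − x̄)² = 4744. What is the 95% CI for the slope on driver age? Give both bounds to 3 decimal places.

(-0.279, -0.164)

SE(b_1) = √(MSE/Sₓₓ) = √(4.0727/4744) = 0.0293001.
df = n − 2 = 528.
t* = t_{0.025, 528} = 1.964467.
Margin = t* × SE = 1.964467 × 0.0293001 = 0.05756.
CI: -0.2216 ± 0.05756 → (-0.279, -0.164).
With 95% confidence, each one-unit increase in driver age is associated with a change of between -0.279 and -0.164 $1000s in insurance claim amount.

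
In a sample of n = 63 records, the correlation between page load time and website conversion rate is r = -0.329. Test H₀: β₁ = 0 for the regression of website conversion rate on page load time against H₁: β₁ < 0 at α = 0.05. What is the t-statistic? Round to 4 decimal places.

t = -2.7211

t = r·√(n − 2)/√(1 − r²) = -0.329·√61/√0.891759 = -2.7211.
df = n − 2 = 61.
One-sided p ≈ 0.0042, which is < 0.05, so reject H₀.
There is evidence of a linear association between page load time and website conversion rate.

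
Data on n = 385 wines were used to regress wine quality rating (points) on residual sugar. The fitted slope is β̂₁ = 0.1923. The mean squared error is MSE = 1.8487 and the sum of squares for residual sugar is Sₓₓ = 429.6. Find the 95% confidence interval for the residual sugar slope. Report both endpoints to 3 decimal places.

SE(β̂₁) = √(MSE/Sₓₓ) = √(1.8487/429.6) = 0.0655996.
df = n − 2 = 383.
t* = t_{0.025, 383} = 1.966177.
Margin = t* × SE = 1.966177 × 0.0655996 = 0.12898.
CI: 0.1923 ± 0.12898 → (0.063, 0.321).
With 95% confidence, each one-unit increase in residual sugar is associated with a change of between 0.063 and 0.321 points in wine quality rating.

(0.063, 0.321)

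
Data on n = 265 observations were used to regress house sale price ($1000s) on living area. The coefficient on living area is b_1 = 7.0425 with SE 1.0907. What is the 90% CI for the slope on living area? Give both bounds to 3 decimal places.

(5.242, 8.843)

df = n − 2 = 265 − 2 = 263.
t* = t_{0.05, 263} = 1.650668.
Margin = t* × SE = 1.650668 × 1.0907 = 1.80038.
CI: 7.0425 ± 1.80038 → (5.242, 8.843).
With 90% confidence, each one-unit increase in living area is associated with a change of between 5.242 and 8.843 $1000s in house sale price.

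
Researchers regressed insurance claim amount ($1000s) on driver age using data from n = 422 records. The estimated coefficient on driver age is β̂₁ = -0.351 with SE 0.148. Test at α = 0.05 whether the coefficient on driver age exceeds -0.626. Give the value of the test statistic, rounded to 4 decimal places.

H₀: β₁ = -0.626 vs H₁: β₁ > -0.626.
t = (β̂₁ − β₁⁰)/SE = (-0.351 − (-0.626)) / 0.148 = 1.8581.
df = n − 2 = 422 − 2 = 420.
One-sided p ≈ 0.0319, which is < 0.05, so reject H₀.
There is evidence that the true slope on driver age exceeds -0.626 $1000s per unit.

t = 1.8581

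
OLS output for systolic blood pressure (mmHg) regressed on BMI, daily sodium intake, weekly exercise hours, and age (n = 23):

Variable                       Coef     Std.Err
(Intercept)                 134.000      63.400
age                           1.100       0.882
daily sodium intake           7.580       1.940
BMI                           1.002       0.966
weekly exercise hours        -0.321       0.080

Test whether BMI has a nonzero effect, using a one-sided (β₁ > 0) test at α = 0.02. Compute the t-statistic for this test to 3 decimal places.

Read off: b = 1.002, SE = 0.966 for BMI.
H₀: β₁ = 0 vs H₁: β₁ > 0.
t = 1.002 / 0.966 = 1.037.
df = n − k − 1 = 23 − 4 − 1 = 18.
One-sided p ≈ 0.1567, which is ≥ 0.02, so fail to reject H₀.
The data do not give significant evidence that the true slope on BMI is positive, holding the other predictors fixed.

t = 1.037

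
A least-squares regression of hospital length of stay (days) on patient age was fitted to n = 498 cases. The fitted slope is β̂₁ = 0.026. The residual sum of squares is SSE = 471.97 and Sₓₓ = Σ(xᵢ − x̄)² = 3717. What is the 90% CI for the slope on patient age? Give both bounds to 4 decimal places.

MSE = SSE/(n − 2) = 471.97/496 = 0.951552.
SE(β̂₁) = √(MSE/Sₓₓ) = √(0.951552/3717) = 0.016.
df = n − 2 = 496.
t* = t_{0.05, 496} = 1.647932.
Margin = t* × SE = 1.647932 × 0.016 = 0.026367.
CI: 0.026 ± 0.026367 → (-0.0004, 0.0524).
With 90% confidence, each one-unit increase in patient age is associated with a change of between -0.0004 and 0.0524 days in hospital length of stay.

(-0.0004, 0.0524)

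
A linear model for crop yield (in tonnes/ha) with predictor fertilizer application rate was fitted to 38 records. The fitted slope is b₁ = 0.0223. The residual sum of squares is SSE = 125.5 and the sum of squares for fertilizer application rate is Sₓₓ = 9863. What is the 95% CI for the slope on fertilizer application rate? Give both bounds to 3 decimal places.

(-0.016, 0.060)

MSE = SSE/(n − 2) = 125.5/36 = 3.48611.
SE(b₁) = √(MSE/Sₓₓ) = √(3.48611/9863) = 0.0188004.
df = n − 2 = 36.
t* = t_{0.025, 36} = 2.028094.
Margin = t* × SE = 2.028094 × 0.0188004 = 0.03813.
CI: 0.0223 ± 0.03813 → (-0.016, 0.060).
With 95% confidence, each one-unit increase in fertilizer application rate is associated with a change of between -0.016 and 0.060 tonnes/ha in crop yield.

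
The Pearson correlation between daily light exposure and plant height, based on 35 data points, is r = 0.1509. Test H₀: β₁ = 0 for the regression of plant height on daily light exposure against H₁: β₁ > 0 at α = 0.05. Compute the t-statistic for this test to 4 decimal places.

t = 0.8769

t = r·√(n − 2)/√(1 − r²) = 0.1509·√33/√0.977229 = 0.8769.
df = n − 2 = 33.
One-sided p ≈ 0.1934, which is ≥ 0.05, so fail to reject H₀.
The data do not give significant evidence of a linear association between daily light exposure and plant height.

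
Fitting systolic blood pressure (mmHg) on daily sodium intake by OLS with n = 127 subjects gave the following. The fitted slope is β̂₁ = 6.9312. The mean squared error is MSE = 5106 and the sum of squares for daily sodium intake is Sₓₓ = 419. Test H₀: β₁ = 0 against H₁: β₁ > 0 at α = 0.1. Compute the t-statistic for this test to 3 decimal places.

SE(β̂₁) = √(MSE/Sₓₓ) = √(5106/419) = 3.49087.
t = 6.9312 / 3.49087 = 1.986.
df = n − 2 = 125.
One-sided p ≈ 0.0246, which is < 0.1, so reject H₀.
There is evidence that the true slope on daily sodium intake is positive.

t = 1.986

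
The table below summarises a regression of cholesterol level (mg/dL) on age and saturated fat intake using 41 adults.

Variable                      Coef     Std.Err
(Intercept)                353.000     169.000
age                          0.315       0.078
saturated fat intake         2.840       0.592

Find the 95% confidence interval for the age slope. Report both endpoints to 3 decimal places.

(0.157, 0.473)

Read off: b = 0.315, SE = 0.078 for age.
df = n − k − 1 = 41 − 2 − 1 = 38.
t* = t_{0.025, 38} = 2.024394.
Margin = t* × SE = 2.024394 × 0.078 = 0.15790.
CI: 0.315 ± 0.15790 → (0.157, 0.473).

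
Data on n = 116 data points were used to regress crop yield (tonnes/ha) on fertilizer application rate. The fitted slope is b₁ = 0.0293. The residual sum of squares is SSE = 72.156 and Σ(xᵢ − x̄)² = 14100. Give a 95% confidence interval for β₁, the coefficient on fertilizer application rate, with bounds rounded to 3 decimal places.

(0.016, 0.043)

MSE = SSE/(n − 2) = 72.156/114 = 0.632947.
SE(b₁) = √(MSE/Sₓₓ) = √(0.632947/14100) = 0.00669999.
df = n − 2 = 114.
t* = t_{0.025, 114} = 1.980992.
Margin = t* × SE = 1.980992 × 0.00669999 = 0.01327.
CI: 0.0293 ± 0.01327 → (0.016, 0.043).
With 95% confidence, each one-unit increase in fertilizer application rate is associated with a change of between 0.016 and 0.043 tonnes/ha in crop yield.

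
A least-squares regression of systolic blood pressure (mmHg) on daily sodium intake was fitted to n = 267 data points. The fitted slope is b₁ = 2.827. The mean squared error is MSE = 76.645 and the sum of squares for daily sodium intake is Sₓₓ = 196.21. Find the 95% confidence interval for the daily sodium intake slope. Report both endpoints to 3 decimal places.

(1.596, 4.058)

SE(b₁) = √(MSE/Sₓₓ) = √(76.645/196.21) = 0.625002.
df = n − 2 = 265.
t* = t_{0.025, 265} = 1.968956.
Margin = t* × SE = 1.968956 × 0.625002 = 1.23060.
CI: 2.827 ± 1.23060 → (1.596, 4.058).
With 95% confidence, each one-unit increase in daily sodium intake is associated with a change of between 1.596 and 4.058 mmHg in systolic blood pressure.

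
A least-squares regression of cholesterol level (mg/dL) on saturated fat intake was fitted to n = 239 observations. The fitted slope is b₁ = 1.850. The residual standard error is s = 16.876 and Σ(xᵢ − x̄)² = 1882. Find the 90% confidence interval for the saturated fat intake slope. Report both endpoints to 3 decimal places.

(1.208, 2.492)

SE(b₁) = s/√Sₓₓ = 16.876/√1882 = 0.389009.
df = n − 2 = 237.
t* = t_{0.05, 237} = 1.651308.
Margin = t* × SE = 1.651308 × 0.389009 = 0.64237.
CI: 1.850 ± 0.64237 → (1.208, 2.492).
With 90% confidence, each one-unit increase in saturated fat intake is associated with a change of between 1.208 and 2.492 mg/dL in cholesterol level.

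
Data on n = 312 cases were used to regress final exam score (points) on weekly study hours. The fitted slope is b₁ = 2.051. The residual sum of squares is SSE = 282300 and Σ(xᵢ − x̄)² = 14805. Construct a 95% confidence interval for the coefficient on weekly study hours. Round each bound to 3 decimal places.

(1.563, 2.539)

MSE = SSE/(n − 2) = 282300/310 = 910.645.
SE(b₁) = √(MSE/Sₓₓ) = √(910.645/14805) = 0.248011.
df = n − 2 = 310.
t* = t_{0.025, 310} = 1.967646.
Margin = t* × SE = 1.967646 × 0.248011 = 0.48800.
CI: 2.051 ± 0.48800 → (1.563, 2.539).
With 95% confidence, each one-unit increase in weekly study hours is associated with a change of between 1.563 and 2.539 points in final exam score.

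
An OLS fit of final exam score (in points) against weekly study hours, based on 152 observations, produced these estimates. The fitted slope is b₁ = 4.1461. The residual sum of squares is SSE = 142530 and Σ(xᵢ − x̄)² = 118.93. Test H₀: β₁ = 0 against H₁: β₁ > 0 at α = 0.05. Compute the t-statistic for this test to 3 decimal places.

MSE = SSE/(n − 2) = 142530/150 = 950.2.
SE(b₁) = √(MSE/Sₓₓ) = √(950.2/118.93) = 2.82658.
t = 4.1461 / 2.82658 = 1.467.
df = n − 2 = 150.
One-sided p ≈ 0.0723, which is ≥ 0.05, so fail to reject H₀.
The data do not give significant evidence that the true slope on weekly study hours is positive.

t = 1.467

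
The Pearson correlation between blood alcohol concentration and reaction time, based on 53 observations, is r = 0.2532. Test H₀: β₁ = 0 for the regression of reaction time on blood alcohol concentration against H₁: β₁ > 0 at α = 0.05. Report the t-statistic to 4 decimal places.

t = r·√(n − 2)/√(1 − r²) = 0.2532·√51/√0.93589 = 1.8691.
df = n − 2 = 51.
One-sided p ≈ 0.0337, which is < 0.05, so reject H₀.
There is evidence of a linear association between blood alcohol concentration and reaction time.

t = 1.8691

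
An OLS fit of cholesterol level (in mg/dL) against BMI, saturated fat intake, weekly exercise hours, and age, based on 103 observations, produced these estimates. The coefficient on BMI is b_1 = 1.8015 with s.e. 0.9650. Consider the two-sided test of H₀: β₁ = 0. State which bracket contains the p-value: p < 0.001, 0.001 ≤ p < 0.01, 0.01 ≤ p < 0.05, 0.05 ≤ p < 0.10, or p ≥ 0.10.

t = 1.8015 / 0.9650 = 1.867.
df = n − k − 1 = 103 − 4 − 1 = 98.
Two-sided p = 2·P(T_{98} > |t|) ≈ 0.0649.
So 0.05 ≤ p < 0.10.

0.05 ≤ p < 0.10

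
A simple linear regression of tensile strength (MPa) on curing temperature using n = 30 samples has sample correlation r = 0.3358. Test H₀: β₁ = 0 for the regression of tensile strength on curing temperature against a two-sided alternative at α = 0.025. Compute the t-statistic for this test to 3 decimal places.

t = r·√(n − 2)/√(1 − r²) = 0.3358·√28/√0.887238 = 1.886.
df = n − 2 = 28.
Two-sided p ≈ 0.0696, which is ≥ 0.025, so fail to reject H₀.
The data do not give significant evidence of a linear association between curing temperature and tensile strength.

t = 1.886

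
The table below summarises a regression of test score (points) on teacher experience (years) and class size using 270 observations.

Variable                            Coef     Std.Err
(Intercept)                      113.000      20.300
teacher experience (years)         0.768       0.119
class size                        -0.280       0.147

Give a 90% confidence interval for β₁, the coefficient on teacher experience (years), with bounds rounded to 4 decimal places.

Read off: b = 0.768, SE = 0.119 for teacher experience (years).
df = n − k − 1 = 270 − 2 − 1 = 267.
t* = t_{0.05, 267} = 1.650581.
Margin = t* × SE = 1.650581 × 0.119 = 0.196419.
CI: 0.768 ± 0.196419 → (0.5716, 0.9644).

(0.5716, 0.9644)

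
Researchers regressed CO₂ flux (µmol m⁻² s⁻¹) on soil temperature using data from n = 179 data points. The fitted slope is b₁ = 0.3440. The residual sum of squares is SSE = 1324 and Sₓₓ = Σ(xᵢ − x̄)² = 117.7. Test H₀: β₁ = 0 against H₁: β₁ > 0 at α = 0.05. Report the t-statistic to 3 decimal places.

t = 1.365

MSE = SSE/(n − 2) = 1324/177 = 7.48023.
SE(b₁) = √(MSE/Sₓₓ) = √(7.48023/117.7) = 0.252098.
t = 0.3440 / 0.252098 = 1.365.
df = n − 2 = 177.
One-sided p ≈ 0.0871, which is ≥ 0.05, so fail to reject H₀.
The data do not give significant evidence that the true slope on soil temperature is positive.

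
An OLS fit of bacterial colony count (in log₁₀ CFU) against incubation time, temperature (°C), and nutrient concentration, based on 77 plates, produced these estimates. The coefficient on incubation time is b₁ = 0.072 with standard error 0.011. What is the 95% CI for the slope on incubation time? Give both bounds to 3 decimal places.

(0.050, 0.094)

df = n − k − 1 = 77 − 3 − 1 = 73.
t* = t_{0.025, 73} = 1.992997.
Margin = t* × SE = 1.992997 × 0.011 = 0.02192.
CI: 0.072 ± 0.02192 → (0.050, 0.094).
With 95% confidence, each one-unit increase in incubation time is associated with a change of between 0.050 and 0.094 log₁₀ CFU in bacterial colony count, holding the other predictors fixed.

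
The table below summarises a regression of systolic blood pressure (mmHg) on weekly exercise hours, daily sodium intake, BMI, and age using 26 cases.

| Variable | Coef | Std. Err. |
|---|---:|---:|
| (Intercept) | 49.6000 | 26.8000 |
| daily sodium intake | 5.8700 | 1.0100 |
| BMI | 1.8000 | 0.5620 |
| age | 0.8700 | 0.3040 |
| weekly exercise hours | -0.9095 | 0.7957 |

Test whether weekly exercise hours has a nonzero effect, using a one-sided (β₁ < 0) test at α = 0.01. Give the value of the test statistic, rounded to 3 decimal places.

Read off: b = -0.9095, SE = 0.7957 for weekly exercise hours.
H₀: β₁ = 0 vs H₁: β₁ < 0.
t = -0.9095 / 0.7957 = -1.143.
df = n − k − 1 = 26 − 4 − 1 = 21.
One-sided p ≈ 0.1329, which is ≥ 0.01, so fail to reject H₀.
The data do not give significant evidence that the true slope on weekly exercise hours is negative, holding the other predictors fixed.

t = -1.143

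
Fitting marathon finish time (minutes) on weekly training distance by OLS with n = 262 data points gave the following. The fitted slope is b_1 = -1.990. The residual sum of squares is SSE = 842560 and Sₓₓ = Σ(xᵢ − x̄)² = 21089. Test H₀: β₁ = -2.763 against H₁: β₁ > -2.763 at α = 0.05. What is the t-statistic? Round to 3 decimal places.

t = 1.972

MSE = SSE/(n − 2) = 842560/260 = 3240.62.
SE(b_1) = √(MSE/Sₓₓ) = √(3240.62/21089) = 0.392.
t = (-1.990 − (-2.763)) / 0.392 = 1.972.
df = n − 2 = 260.
One-sided p ≈ 0.0248, which is < 0.05, so reject H₀.
There is evidence that the true slope on weekly training distance exceeds -2.763 minutes per unit.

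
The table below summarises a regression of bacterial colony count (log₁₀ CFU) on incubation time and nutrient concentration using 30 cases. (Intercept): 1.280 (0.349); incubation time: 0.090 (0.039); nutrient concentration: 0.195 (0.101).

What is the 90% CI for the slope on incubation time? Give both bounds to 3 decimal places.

Read off: b = 0.090, SE = 0.039 for incubation time.
df = n − k − 1 = 30 − 2 − 1 = 27.
t* = t_{0.05, 27} = 1.703288.
Margin = t* × SE = 1.703288 × 0.039 = 0.06643.
CI: 0.090 ± 0.06643 → (0.024, 0.156).

(0.024, 0.156)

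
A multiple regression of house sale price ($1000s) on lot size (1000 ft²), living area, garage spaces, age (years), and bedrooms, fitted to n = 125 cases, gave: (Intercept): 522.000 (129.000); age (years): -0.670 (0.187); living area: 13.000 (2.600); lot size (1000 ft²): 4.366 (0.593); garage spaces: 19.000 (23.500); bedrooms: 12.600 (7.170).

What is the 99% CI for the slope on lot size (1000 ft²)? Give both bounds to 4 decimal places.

Read off: b = 4.366, SE = 0.593 for lot size (1000 ft²).
df = n − k − 1 = 125 − 5 − 1 = 119.
t* = t_{0.005, 119} = 2.617776.
Margin = t* × SE = 2.617776 × 0.593 = 1.552341.
CI: 4.366 ± 1.552341 → (2.8137, 5.9183).

(2.8137, 5.9183)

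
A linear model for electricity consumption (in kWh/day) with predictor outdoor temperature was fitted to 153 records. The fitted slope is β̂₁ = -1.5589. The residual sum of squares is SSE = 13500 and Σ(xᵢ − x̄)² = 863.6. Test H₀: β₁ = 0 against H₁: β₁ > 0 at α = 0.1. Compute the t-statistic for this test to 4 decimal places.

t = -4.8450

MSE = SSE/(n − 2) = 13500/151 = 89.404.
SE(β̂₁) = √(MSE/Sₓₓ) = √(89.404/863.6) = 0.321753.
t = -1.5589 / 0.321753 = -4.8450.
df = n − 2 = 151.
One-sided p ≈ 1.0000, which is ≥ 0.1, so fail to reject H₀.
The data do not give significant evidence that the true slope on outdoor temperature is positive.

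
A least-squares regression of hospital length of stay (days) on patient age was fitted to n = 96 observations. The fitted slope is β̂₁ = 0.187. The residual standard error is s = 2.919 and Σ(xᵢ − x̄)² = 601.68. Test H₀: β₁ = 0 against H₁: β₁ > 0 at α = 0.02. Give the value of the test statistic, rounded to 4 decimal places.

t = 1.5714

SE(β̂₁) = s/√Sₓₓ = 2.919/√601.68 = 0.119001.
t = 0.187 / 0.119001 = 1.5714.
df = n − 2 = 94.
One-sided p ≈ 0.0597, which is ≥ 0.02, so fail to reject H₀.
The data do not give significant evidence that the true slope on patient age is positive.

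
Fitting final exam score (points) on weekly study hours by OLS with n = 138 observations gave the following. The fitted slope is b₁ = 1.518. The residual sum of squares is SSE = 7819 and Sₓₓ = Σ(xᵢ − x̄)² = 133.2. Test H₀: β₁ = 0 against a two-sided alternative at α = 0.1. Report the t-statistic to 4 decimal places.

t = 2.3106

MSE = SSE/(n − 2) = 7819/136 = 57.4926.
SE(b₁) = √(MSE/Sₓₓ) = √(57.4926/133.2) = 0.656983.
t = 1.518 / 0.656983 = 2.3106.
df = n − 2 = 136.
Two-sided p ≈ 0.0224, which is < 0.1, so reject H₀.
There is evidence that weekly study hours is associated with final exam score.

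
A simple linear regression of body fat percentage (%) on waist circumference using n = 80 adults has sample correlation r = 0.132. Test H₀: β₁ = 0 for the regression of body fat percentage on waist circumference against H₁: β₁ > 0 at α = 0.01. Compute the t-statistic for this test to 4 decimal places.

t = r·√(n − 2)/√(1 − r²) = 0.132·√78/√0.982576 = 1.1761.
df = n − 2 = 78.
One-sided p ≈ 0.1216, which is ≥ 0.01, so fail to reject H₀.
The data do not give significant evidence of a linear association between waist circumference and body fat percentage.

t = 1.1761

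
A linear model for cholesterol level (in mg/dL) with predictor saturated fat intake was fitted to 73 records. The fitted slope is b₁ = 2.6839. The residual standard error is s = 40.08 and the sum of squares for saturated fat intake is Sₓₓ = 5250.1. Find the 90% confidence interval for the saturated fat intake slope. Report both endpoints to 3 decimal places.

SE(b₁) = s/√Sₓₓ = 40.08/√5250.1 = 0.553151.
df = n − 2 = 71.
t* = t_{0.05, 71} = 1.6666.
Margin = t* × SE = 1.6666 × 0.553151 = 0.92188.
CI: 2.6839 ± 0.92188 → (1.762, 3.606).
With 90% confidence, each one-unit increase in saturated fat intake is associated with a change of between 1.762 and 3.606 mg/dL in cholesterol level.

(1.762, 3.606)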